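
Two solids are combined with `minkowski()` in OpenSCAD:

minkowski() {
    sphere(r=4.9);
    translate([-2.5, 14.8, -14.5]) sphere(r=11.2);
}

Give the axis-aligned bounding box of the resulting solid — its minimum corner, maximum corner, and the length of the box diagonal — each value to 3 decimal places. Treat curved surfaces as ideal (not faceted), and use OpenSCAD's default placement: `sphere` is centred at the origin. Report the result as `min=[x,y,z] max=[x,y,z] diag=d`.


A = translate([-2.5, 14.8, -14.5]) sphere(r=11.2) → bbox [-13.7,3.6,-25.7] .. [8.7,26,-3.3]
B = sphere(r=4.9) → bbox [-4.9,-4.9,-4.9] .. [4.9,4.9,4.9]
lo = A.lo+B.lo = [-13.7-4.9, 3.6-4.9, -25.7-4.9] = [-18.600,-1.300,-30.600]
hi = A.hi+B.hi = [8.7+4.9, 26+4.9, -3.3+4.9] = [13.600,30.900,1.600]
diag = √(32.2²+32.2²+32.2²) = √3110.52 = 55.772

min=[-18.600,-1.300,-30.600] max=[13.600,30.900,1.600] diag=55.772


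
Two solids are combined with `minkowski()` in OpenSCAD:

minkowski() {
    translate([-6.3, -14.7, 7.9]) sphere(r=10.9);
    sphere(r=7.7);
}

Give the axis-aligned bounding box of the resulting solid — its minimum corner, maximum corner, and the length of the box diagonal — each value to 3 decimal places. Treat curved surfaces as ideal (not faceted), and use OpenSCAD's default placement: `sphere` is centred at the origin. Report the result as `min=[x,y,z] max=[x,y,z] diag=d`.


A = translate([-6.3, -14.7, 7.9]) sphere(r=10.9) → bbox [-17.2,-25.6,-3] .. [4.6,-3.8,18.8]
B = sphere(r=7.7) → bbox [-7.7,-7.7,-7.7] .. [7.7,7.7,7.7]
lo = A.lo+B.lo = [-17.2-7.7, -25.6-7.7, -3-7.7] = [-24.900,-33.300,-10.700]
hi = A.hi+B.hi = [4.6+7.7, -3.8+7.7, 18.8+7.7] = [12.300,3.900,26.500]
diag = √(37.2²+37.2²+37.2²) = √4151.52 = 64.432

min=[-24.900,-33.300,-10.700] max=[12.300,3.900,26.500] diag=64.432


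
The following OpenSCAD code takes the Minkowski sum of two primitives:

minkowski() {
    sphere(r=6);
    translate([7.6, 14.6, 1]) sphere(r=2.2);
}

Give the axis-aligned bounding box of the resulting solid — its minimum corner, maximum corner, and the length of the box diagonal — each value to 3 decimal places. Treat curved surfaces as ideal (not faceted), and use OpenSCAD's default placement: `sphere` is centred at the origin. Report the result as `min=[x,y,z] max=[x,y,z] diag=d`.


min=[-0.600,6.400,-7.200] max=[15.800,22.800,9.200] diag=28.406

A = translate([7.6, 14.6, 1]) sphere(r=2.2) → bbox [5.4,12.4,-1.2] .. [9.8,16.8,3.2]
B = sphere(r=6) → bbox [-6,-6,-6] .. [6,6,6]
lo = A.lo+B.lo = [5.4-6, 12.4-6, -1.2-6] = [-0.600,6.400,-7.200]
hi = A.hi+B.hi = [9.8+6, 16.8+6, 3.2+6] = [15.800,22.800,9.200]
diag = √(16.4²+16.4²+16.4²) = √806.88 = 28.406


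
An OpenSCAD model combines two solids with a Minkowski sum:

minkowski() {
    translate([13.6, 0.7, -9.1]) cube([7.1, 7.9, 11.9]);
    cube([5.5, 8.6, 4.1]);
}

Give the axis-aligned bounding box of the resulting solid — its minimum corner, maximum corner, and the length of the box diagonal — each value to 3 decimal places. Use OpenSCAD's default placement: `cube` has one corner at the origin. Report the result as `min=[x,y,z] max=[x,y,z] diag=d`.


A = translate([13.6, 0.7, -9.1]) cube([7.1, 7.9, 11.9]) → bbox [13.6,0.7,-9.1] .. [20.7,8.6,2.8]
B = cube([5.5, 8.6, 4.1]) → bbox [0,0,0] .. [5.5,8.6,4.1]
lo = A.lo+B.lo = [13.6+0, 0.7+0, -9.1+0] = [13.600,0.700,-9.100]
hi = A.hi+B.hi = [20.7+5.5, 8.6+8.6, 2.8+4.1] = [26.200,17.200,6.900]
diag = √(12.6²+16.5²+16²) = √687.01 = 26.211

min=[13.600,0.700,-9.100] max=[26.200,17.200,6.900] diag=26.211


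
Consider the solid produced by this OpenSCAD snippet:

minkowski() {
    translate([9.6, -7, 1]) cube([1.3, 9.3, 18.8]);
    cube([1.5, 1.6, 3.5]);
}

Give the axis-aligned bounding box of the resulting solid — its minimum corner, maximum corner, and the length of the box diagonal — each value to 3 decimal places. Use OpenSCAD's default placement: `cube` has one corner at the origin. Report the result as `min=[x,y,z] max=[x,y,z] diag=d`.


A = translate([9.6, -7, 1]) cube([1.3, 9.3, 18.8]) → bbox [9.6,-7,1] .. [10.9,2.3,19.8]
B = cube([1.5, 1.6, 3.5]) → bbox [0,0,0] .. [1.5,1.6,3.5]
lo = A.lo+B.lo = [9.6+0, -7+0, 1+0] = [9.600,-7.000,1.000]
hi = A.hi+B.hi = [10.9+1.5, 2.3+1.6, 19.8+3.5] = [12.400,3.900,23.300]
diag = √(2.8²+10.9²+22.3²) = √623.94 = 24.979

min=[9.600,-7.000,1.000] max=[12.400,3.900,23.300] diag=24.979


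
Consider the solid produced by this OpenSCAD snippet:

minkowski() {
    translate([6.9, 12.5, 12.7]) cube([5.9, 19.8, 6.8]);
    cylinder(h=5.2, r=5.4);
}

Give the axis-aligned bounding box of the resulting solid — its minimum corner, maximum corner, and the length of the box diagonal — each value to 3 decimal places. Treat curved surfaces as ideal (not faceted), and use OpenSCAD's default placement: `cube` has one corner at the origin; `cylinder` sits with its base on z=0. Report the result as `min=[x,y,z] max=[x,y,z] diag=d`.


min=[1.500,7.100,12.700] max=[18.200,37.700,24.700] diag=36.868

A = translate([6.9, 12.5, 12.7]) cube([5.9, 19.8, 6.8]) → bbox [6.9,12.5,12.7] .. [12.8,32.3,19.5]
B = cylinder(h=5.2, r=5.4) → bbox [-5.4,-5.4,0] .. [5.4,5.4,5.2]
lo = A.lo+B.lo = [6.9-5.4, 12.5-5.4, 12.7+0] = [1.500,7.100,12.700]
hi = A.hi+B.hi = [12.8+5.4, 32.3+5.4, 19.5+5.2] = [18.200,37.700,24.700]
diag = √(16.7²+30.6²+12²) = √1359.25 = 36.868


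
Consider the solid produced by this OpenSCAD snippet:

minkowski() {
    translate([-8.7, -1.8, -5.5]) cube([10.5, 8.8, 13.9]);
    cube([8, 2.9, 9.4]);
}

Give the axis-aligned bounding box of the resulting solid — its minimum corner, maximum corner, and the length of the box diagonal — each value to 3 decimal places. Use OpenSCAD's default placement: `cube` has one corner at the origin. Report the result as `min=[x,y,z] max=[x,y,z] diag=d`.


A = translate([-8.7, -1.8, -5.5]) cube([10.5, 8.8, 13.9]) → bbox [-8.7,-1.8,-5.5] .. [1.8,7,8.4]
B = cube([8, 2.9, 9.4]) → bbox [0,0,0] .. [8,2.9,9.4]
lo = A.lo+B.lo = [-8.7+0, -1.8+0, -5.5+0] = [-8.700,-1.800,-5.500]
hi = A.hi+B.hi = [1.8+8, 7+2.9, 8.4+9.4] = [9.800,9.900,17.800]
diag = √(18.5²+11.7²+23.3²) = √1022.03 = 31.969

min=[-8.700,-1.800,-5.500] max=[9.800,9.900,17.800] diag=31.969


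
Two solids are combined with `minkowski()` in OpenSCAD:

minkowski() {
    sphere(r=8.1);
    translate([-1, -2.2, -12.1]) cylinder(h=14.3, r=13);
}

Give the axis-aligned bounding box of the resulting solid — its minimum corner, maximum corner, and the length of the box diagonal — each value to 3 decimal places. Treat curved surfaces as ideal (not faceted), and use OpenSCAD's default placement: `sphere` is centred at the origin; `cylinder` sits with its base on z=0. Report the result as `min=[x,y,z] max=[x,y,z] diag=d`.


min=[-22.100,-23.300,-20.200] max=[20.100,18.900,10.300] diag=67.022

A = translate([-1, -2.2, -12.1]) cylinder(h=14.3, r=13) → bbox [-14,-15.2,-12.1] .. [12,10.8,2.2]
B = sphere(r=8.1) → bbox [-8.1,-8.1,-8.1] .. [8.1,8.1,8.1]
lo = A.lo+B.lo = [-14-8.1, -15.2-8.1, -12.1-8.1] = [-22.100,-23.300,-20.200]
hi = A.hi+B.hi = [12+8.1, 10.8+8.1, 2.2+8.1] = [20.100,18.900,10.300]
diag = √(42.2²+42.2²+30.5²) = √4491.93 = 67.022


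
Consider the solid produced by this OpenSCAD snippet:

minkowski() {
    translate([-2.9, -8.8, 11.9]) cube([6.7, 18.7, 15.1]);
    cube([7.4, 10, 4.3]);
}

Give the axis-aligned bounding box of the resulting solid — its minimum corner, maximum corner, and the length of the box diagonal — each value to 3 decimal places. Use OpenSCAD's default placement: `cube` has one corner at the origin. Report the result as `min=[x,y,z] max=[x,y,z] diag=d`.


min=[-2.900,-8.800,11.900] max=[11.200,19.900,31.300] diag=37.401

A = translate([-2.9, -8.8, 11.9]) cube([6.7, 18.7, 15.1]) → bbox [-2.9,-8.8,11.9] .. [3.8,9.9,27]
B = cube([7.4, 10, 4.3]) → bbox [0,0,0] .. [7.4,10,4.3]
lo = A.lo+B.lo = [-2.9+0, -8.8+0, 11.9+0] = [-2.900,-8.800,11.900]
hi = A.hi+B.hi = [3.8+7.4, 9.9+10, 27+4.3] = [11.200,19.900,31.300]
diag = √(14.1²+28.7²+19.4²) = √1398.86 = 37.401


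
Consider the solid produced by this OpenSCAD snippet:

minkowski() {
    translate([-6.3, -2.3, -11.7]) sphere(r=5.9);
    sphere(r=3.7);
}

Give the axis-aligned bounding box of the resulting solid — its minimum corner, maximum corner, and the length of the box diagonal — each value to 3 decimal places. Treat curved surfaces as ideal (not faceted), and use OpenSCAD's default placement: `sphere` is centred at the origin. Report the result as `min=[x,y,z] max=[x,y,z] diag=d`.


A = translate([-6.3, -2.3, -11.7]) sphere(r=5.9) → bbox [-12.2,-8.2,-17.6] .. [-0.4,3.6,-5.8]
B = sphere(r=3.7) → bbox [-3.7,-3.7,-3.7] .. [3.7,3.7,3.7]
lo = A.lo+B.lo = [-12.2-3.7, -8.2-3.7, -17.6-3.7] = [-15.900,-11.900,-21.300]
hi = A.hi+B.hi = [-0.4+3.7, 3.6+3.7, -5.8+3.7] = [3.300,7.300,-2.100]
diag = √(19.2²+19.2²+19.2²) = √1105.92 = 33.255

min=[-15.900,-11.900,-21.300] max=[3.300,7.300,-2.100] diag=33.255


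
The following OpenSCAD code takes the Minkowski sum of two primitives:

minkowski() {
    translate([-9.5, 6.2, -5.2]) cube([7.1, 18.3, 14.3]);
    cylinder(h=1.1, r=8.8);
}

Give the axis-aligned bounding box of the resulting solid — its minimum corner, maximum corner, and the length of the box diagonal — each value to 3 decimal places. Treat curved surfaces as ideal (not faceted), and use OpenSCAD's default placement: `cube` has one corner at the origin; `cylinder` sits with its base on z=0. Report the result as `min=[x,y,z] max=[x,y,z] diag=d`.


min=[-18.300,-2.600,-5.200] max=[6.400,33.300,10.200] diag=46.218

A = translate([-9.5, 6.2, -5.2]) cube([7.1, 18.3, 14.3]) → bbox [-9.5,6.2,-5.2] .. [-2.4,24.5,9.1]
B = cylinder(h=1.1, r=8.8) → bbox [-8.8,-8.8,0] .. [8.8,8.8,1.1]
lo = A.lo+B.lo = [-9.5-8.8, 6.2-8.8, -5.2+0] = [-18.300,-2.600,-5.200]
hi = A.hi+B.hi = [-2.4+8.8, 24.5+8.8, 9.1+1.1] = [6.400,33.300,10.200]
diag = √(24.7²+35.9²+15.4²) = √2136.06 = 46.218


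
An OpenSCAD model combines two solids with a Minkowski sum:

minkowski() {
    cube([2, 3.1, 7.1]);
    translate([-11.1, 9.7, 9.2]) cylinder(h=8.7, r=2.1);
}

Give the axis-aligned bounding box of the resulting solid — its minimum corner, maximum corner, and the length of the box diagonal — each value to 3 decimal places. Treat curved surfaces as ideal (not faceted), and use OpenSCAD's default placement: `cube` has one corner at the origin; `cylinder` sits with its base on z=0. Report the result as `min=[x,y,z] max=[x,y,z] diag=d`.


A = translate([-11.1, 9.7, 9.2]) cylinder(h=8.7, r=2.1) → bbox [-13.2,7.6,9.2] .. [-9,11.8,17.9]
B = cube([2, 3.1, 7.1]) → bbox [0,0,0] .. [2,3.1,7.1]
lo = A.lo+B.lo = [-13.2+0, 7.6+0, 9.2+0] = [-13.200,7.600,9.200]
hi = A.hi+B.hi = [-9+2, 11.8+3.1, 17.9+7.1] = [-7.000,14.900,25.000]
diag = √(6.2²+7.3²+15.8²) = √341.37 = 18.476

min=[-13.200,7.600,9.200] max=[-7.000,14.900,25.000] diag=18.476


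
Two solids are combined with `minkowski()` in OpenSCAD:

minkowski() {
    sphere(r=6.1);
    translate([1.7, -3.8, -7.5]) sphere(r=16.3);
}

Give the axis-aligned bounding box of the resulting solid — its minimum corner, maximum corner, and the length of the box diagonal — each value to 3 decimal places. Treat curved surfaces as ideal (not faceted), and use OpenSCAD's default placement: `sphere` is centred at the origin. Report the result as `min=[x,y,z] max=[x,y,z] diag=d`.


A = translate([1.7, -3.8, -7.5]) sphere(r=16.3) → bbox [-14.6,-20.1,-23.8] .. [18,12.5,8.8]
B = sphere(r=6.1) → bbox [-6.1,-6.1,-6.1] .. [6.1,6.1,6.1]
lo = A.lo+B.lo = [-14.6-6.1, -20.1-6.1, -23.8-6.1] = [-20.700,-26.200,-29.900]
hi = A.hi+B.hi = [18+6.1, 12.5+6.1, 8.8+6.1] = [24.100,18.600,14.900]
diag = √(44.8²+44.8²+44.8²) = √6021.12 = 77.596

min=[-20.700,-26.200,-29.900] max=[24.100,18.600,14.900] diag=77.596


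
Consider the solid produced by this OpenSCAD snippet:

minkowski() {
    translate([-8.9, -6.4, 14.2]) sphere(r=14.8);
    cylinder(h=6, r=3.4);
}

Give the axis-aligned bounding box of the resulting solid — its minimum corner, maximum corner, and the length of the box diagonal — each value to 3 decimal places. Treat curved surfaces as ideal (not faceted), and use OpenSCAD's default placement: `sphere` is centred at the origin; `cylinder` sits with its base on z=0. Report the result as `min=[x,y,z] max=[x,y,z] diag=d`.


A = translate([-8.9, -6.4, 14.2]) sphere(r=14.8) → bbox [-23.7,-21.2,-0.6] .. [5.9,8.4,29]
B = cylinder(h=6, r=3.4) → bbox [-3.4,-3.4,0] .. [3.4,3.4,6]
lo = A.lo+B.lo = [-23.7-3.4, -21.2-3.4, -0.6+0] = [-27.100,-24.600,-0.600]
hi = A.hi+B.hi = [5.9+3.4, 8.4+3.4, 29+6] = [9.300,11.800,35.000]
diag = √(36.4²+36.4²+35.6²) = √3917.28 = 62.588

min=[-27.100,-24.600,-0.600] max=[9.300,11.800,35.000] diag=62.588


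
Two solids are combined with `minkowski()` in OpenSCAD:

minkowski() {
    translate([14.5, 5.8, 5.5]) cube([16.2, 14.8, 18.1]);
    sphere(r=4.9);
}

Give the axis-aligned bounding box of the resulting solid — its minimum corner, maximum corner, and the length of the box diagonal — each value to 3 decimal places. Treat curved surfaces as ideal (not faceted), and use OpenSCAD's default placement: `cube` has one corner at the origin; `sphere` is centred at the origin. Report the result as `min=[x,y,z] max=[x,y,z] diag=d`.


A = translate([14.5, 5.8, 5.5]) cube([16.2, 14.8, 18.1]) → bbox [14.5,5.8,5.5] .. [30.7,20.6,23.6]
B = sphere(r=4.9) → bbox [-4.9,-4.9,-4.9] .. [4.9,4.9,4.9]
lo = A.lo+B.lo = [14.5-4.9, 5.8-4.9, 5.5-4.9] = [9.600,0.900,0.600]
hi = A.hi+B.hi = [30.7+4.9, 20.6+4.9, 23.6+4.9] = [35.600,25.500,28.500]
diag = √(26²+24.6²+27.9²) = √2059.57 = 45.382

min=[9.600,0.900,0.600] max=[35.600,25.500,28.500] diag=45.382


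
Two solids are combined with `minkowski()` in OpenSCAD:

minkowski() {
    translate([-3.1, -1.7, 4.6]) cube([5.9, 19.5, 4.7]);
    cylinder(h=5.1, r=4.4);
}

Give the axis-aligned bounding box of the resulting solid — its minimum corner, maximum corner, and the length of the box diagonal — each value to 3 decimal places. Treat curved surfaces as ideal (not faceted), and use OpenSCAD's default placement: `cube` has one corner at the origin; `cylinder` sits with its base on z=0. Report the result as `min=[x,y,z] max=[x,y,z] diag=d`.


min=[-7.500,-6.100,4.600] max=[7.200,22.200,14.400] diag=33.362

A = translate([-3.1, -1.7, 4.6]) cube([5.9, 19.5, 4.7]) → bbox [-3.1,-1.7,4.6] .. [2.8,17.8,9.3]
B = cylinder(h=5.1, r=4.4) → bbox [-4.4,-4.4,0] .. [4.4,4.4,5.1]
lo = A.lo+B.lo = [-3.1-4.4, -1.7-4.4, 4.6+0] = [-7.500,-6.100,4.600]
hi = A.hi+B.hi = [2.8+4.4, 17.8+4.4, 9.3+5.1] = [7.200,22.200,14.400]
diag = √(14.7²+28.3²+9.8²) = √1113.02 = 33.362


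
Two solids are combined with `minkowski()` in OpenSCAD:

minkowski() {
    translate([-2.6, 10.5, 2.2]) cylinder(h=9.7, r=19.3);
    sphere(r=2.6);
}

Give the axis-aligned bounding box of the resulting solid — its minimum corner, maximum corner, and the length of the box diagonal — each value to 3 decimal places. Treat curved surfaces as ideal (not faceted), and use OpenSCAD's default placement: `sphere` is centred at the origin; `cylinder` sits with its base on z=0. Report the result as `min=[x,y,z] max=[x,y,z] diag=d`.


A = translate([-2.6, 10.5, 2.2]) cylinder(h=9.7, r=19.3) → bbox [-21.9,-8.8,2.2] .. [16.7,29.8,11.9]
B = sphere(r=2.6) → bbox [-2.6,-2.6,-2.6] .. [2.6,2.6,2.6]
lo = A.lo+B.lo = [-21.9-2.6, -8.8-2.6, 2.2-2.6] = [-24.500,-11.400,-0.400]
hi = A.hi+B.hi = [16.7+2.6, 29.8+2.6, 11.9+2.6] = [19.300,32.400,14.500]
diag = √(43.8²+43.8²+14.9²) = √4058.89 = 63.709

min=[-24.500,-11.400,-0.400] max=[19.300,32.400,14.500] diag=63.709


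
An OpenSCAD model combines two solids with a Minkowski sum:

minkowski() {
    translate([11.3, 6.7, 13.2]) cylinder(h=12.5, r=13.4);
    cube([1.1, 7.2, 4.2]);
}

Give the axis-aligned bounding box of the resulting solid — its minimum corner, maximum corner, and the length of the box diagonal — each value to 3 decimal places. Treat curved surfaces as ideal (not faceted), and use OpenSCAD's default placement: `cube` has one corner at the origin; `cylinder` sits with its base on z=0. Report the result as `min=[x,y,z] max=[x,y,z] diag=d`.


A = translate([11.3, 6.7, 13.2]) cylinder(h=12.5, r=13.4) → bbox [-2.1,-6.7,13.2] .. [24.7,20.1,25.7]
B = cube([1.1, 7.2, 4.2]) → bbox [0,0,0] .. [1.1,7.2,4.2]
lo = A.lo+B.lo = [-2.1+0, -6.7+0, 13.2+0] = [-2.100,-6.700,13.200]
hi = A.hi+B.hi = [24.7+1.1, 20.1+7.2, 25.7+4.2] = [25.800,27.300,29.900]
diag = √(27.9²+34²+16.7²) = √2213.3 = 47.046

min=[-2.100,-6.700,13.200] max=[25.800,27.300,29.900] diag=47.046


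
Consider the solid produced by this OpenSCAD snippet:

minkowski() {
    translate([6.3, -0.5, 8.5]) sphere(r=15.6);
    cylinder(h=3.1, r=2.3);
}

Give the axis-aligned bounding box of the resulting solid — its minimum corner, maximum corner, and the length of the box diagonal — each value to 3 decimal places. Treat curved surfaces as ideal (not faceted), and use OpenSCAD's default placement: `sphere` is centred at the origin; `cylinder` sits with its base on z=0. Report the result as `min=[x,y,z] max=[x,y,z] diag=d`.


A = translate([6.3, -0.5, 8.5]) sphere(r=15.6) → bbox [-9.3,-16.1,-7.1] .. [21.9,15.1,24.1]
B = cylinder(h=3.1, r=2.3) → bbox [-2.3,-2.3,0] .. [2.3,2.3,3.1]
lo = A.lo+B.lo = [-9.3-2.3, -16.1-2.3, -7.1+0] = [-11.600,-18.400,-7.100]
hi = A.hi+B.hi = [21.9+2.3, 15.1+2.3, 24.1+3.1] = [24.200,17.400,27.200]
diag = √(35.8²+35.8²+34.3²) = √3739.77 = 61.154

min=[-11.600,-18.400,-7.100] max=[24.200,17.400,27.200] diag=61.154


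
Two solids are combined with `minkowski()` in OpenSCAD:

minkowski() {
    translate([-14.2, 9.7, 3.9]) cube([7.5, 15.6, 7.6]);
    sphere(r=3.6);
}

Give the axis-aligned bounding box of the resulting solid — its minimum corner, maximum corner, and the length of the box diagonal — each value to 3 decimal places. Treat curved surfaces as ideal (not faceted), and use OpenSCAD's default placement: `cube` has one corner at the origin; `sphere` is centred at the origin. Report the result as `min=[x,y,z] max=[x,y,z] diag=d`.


A = translate([-14.2, 9.7, 3.9]) cube([7.5, 15.6, 7.6]) → bbox [-14.2,9.7,3.9] .. [-6.7,25.3,11.5]
B = sphere(r=3.6) → bbox [-3.6,-3.6,-3.6] .. [3.6,3.6,3.6]
lo = A.lo+B.lo = [-14.2-3.6, 9.7-3.6, 3.9-3.6] = [-17.800,6.100,0.300]
hi = A.hi+B.hi = [-6.7+3.6, 25.3+3.6, 11.5+3.6] = [-3.100,28.900,15.100]
diag = √(14.7²+22.8²+14.8²) = √954.97 = 30.903

min=[-17.800,6.100,0.300] max=[-3.100,28.900,15.100] diag=30.903


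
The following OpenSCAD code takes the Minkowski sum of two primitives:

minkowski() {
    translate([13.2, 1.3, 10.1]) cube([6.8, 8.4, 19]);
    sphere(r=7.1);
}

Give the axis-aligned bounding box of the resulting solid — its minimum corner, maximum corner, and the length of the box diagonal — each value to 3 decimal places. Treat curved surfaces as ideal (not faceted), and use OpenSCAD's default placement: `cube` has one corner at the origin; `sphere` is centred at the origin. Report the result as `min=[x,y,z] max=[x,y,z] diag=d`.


min=[6.100,-5.800,3.000] max=[27.100,16.800,36.200] diag=45.321

A = translate([13.2, 1.3, 10.1]) cube([6.8, 8.4, 19]) → bbox [13.2,1.3,10.1] .. [20,9.7,29.1]
B = sphere(r=7.1) → bbox [-7.1,-7.1,-7.1] .. [7.1,7.1,7.1]
lo = A.lo+B.lo = [13.2-7.1, 1.3-7.1, 10.1-7.1] = [6.100,-5.800,3.000]
hi = A.hi+B.hi = [20+7.1, 9.7+7.1, 29.1+7.1] = [27.100,16.800,36.200]
diag = √(21²+22.6²+33.2²) = √2054 = 45.321


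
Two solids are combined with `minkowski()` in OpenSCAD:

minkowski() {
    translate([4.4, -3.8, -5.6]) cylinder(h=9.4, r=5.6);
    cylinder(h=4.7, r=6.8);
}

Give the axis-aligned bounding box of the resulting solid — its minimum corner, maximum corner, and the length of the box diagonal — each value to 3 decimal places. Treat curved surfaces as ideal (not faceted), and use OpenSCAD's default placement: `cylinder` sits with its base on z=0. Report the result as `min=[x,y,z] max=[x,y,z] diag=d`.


A = translate([4.4, -3.8, -5.6]) cylinder(h=9.4, r=5.6) → bbox [-1.2,-9.4,-5.6] .. [10,1.8,3.8]
B = cylinder(h=4.7, r=6.8) → bbox [-6.8,-6.8,0] .. [6.8,6.8,4.7]
lo = A.lo+B.lo = [-1.2-6.8, -9.4-6.8, -5.6+0] = [-8.000,-16.200,-5.600]
hi = A.hi+B.hi = [10+6.8, 1.8+6.8, 3.8+4.7] = [16.800,8.600,8.500]
diag = √(24.8²+24.8²+14.1²) = √1428.89 = 37.801

min=[-8.000,-16.200,-5.600] max=[16.800,8.600,8.500] diag=37.801


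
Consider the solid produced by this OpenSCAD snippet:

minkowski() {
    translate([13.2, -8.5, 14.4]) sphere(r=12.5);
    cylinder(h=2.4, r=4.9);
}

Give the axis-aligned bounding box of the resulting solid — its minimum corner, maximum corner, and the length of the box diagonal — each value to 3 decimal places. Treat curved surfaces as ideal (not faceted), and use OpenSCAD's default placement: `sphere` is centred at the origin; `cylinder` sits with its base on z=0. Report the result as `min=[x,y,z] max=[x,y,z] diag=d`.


A = translate([13.2, -8.5, 14.4]) sphere(r=12.5) → bbox [0.7,-21,1.9] .. [25.7,4,26.9]
B = cylinder(h=2.4, r=4.9) → bbox [-4.9,-4.9,0] .. [4.9,4.9,2.4]
lo = A.lo+B.lo = [0.7-4.9, -21-4.9, 1.9+0] = [-4.200,-25.900,1.900]
hi = A.hi+B.hi = [25.7+4.9, 4+4.9, 26.9+2.4] = [30.600,8.900,29.300]
diag = √(34.8²+34.8²+27.4²) = √3172.84 = 56.328

min=[-4.200,-25.900,1.900] max=[30.600,8.900,29.300] diag=56.328


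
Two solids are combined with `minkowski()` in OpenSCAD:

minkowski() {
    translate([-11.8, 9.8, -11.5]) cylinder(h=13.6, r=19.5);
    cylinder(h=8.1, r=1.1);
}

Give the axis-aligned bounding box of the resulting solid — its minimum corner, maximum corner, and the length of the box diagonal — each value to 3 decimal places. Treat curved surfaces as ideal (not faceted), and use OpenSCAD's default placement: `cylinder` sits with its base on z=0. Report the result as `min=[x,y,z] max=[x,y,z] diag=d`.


min=[-32.400,-10.800,-11.500] max=[8.800,30.400,10.200] diag=62.175

A = translate([-11.8, 9.8, -11.5]) cylinder(h=13.6, r=19.5) → bbox [-31.3,-9.7,-11.5] .. [7.7,29.3,2.1]
B = cylinder(h=8.1, r=1.1) → bbox [-1.1,-1.1,0] .. [1.1,1.1,8.1]
lo = A.lo+B.lo = [-31.3-1.1, -9.7-1.1, -11.5+0] = [-32.400,-10.800,-11.500]
hi = A.hi+B.hi = [7.7+1.1, 29.3+1.1, 2.1+8.1] = [8.800,30.400,10.200]
diag = √(41.2²+41.2²+21.7²) = √3865.77 = 62.175


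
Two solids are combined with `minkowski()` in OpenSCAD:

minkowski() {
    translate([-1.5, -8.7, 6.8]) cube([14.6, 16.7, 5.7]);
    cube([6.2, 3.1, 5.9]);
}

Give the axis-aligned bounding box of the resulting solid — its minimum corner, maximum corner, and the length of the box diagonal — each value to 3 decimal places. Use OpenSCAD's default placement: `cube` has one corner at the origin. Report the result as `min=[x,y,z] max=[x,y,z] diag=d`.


A = translate([-1.5, -8.7, 6.8]) cube([14.6, 16.7, 5.7]) → bbox [-1.5,-8.7,6.8] .. [13.1,8,12.5]
B = cube([6.2, 3.1, 5.9]) → bbox [0,0,0] .. [6.2,3.1,5.9]
lo = A.lo+B.lo = [-1.5+0, -8.7+0, 6.8+0] = [-1.500,-8.700,6.800]
hi = A.hi+B.hi = [13.1+6.2, 8+3.1, 12.5+5.9] = [19.300,11.100,18.400]
diag = √(20.8²+19.8²+11.6²) = √959.24 = 30.972

min=[-1.500,-8.700,6.800] max=[19.300,11.100,18.400] diag=30.972


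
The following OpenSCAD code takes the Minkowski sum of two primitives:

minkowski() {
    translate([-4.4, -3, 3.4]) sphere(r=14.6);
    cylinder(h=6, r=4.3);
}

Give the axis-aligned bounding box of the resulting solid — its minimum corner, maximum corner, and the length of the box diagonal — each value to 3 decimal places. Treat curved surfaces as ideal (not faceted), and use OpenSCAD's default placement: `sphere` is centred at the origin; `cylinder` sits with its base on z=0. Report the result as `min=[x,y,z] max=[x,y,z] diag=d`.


min=[-23.300,-21.900,-11.200] max=[14.500,15.900,24.000] diag=64.006

A = translate([-4.4, -3, 3.4]) sphere(r=14.6) → bbox [-19,-17.6,-11.2] .. [10.2,11.6,18]
B = cylinder(h=6, r=4.3) → bbox [-4.3,-4.3,0] .. [4.3,4.3,6]
lo = A.lo+B.lo = [-19-4.3, -17.6-4.3, -11.2+0] = [-23.300,-21.900,-11.200]
hi = A.hi+B.hi = [10.2+4.3, 11.6+4.3, 18+6] = [14.500,15.900,24.000]
diag = √(37.8²+37.8²+35.2²) = √4096.72 = 64.006


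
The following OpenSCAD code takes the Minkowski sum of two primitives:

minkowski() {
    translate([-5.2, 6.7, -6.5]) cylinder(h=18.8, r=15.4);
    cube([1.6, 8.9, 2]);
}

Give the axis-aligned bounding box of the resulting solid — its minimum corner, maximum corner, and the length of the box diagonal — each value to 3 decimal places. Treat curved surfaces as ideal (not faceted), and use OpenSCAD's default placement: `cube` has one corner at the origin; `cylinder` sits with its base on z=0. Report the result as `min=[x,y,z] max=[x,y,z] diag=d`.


min=[-20.600,-8.700,-6.500] max=[11.800,31.000,14.300] diag=55.304

A = translate([-5.2, 6.7, -6.5]) cylinder(h=18.8, r=15.4) → bbox [-20.6,-8.7,-6.5] .. [10.2,22.1,12.3]
B = cube([1.6, 8.9, 2]) → bbox [0,0,0] .. [1.6,8.9,2]
lo = A.lo+B.lo = [-20.6+0, -8.7+0, -6.5+0] = [-20.600,-8.700,-6.500]
hi = A.hi+B.hi = [10.2+1.6, 22.1+8.9, 12.3+2] = [11.800,31.000,14.300]
diag = √(32.4²+39.7²+20.8²) = √3058.49 = 55.304


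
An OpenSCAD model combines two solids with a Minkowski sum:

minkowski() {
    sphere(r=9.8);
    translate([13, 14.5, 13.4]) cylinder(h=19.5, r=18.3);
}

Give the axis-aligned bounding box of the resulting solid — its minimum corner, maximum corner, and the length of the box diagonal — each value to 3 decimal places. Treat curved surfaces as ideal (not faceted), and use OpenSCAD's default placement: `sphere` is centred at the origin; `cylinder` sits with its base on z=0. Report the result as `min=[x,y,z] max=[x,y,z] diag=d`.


A = translate([13, 14.5, 13.4]) cylinder(h=19.5, r=18.3) → bbox [-5.3,-3.8,13.4] .. [31.3,32.8,32.9]
B = sphere(r=9.8) → bbox [-9.8,-9.8,-9.8] .. [9.8,9.8,9.8]
lo = A.lo+B.lo = [-5.3-9.8, -3.8-9.8, 13.4-9.8] = [-15.100,-13.600,3.600]
hi = A.hi+B.hi = [31.3+9.8, 32.8+9.8, 32.9+9.8] = [41.100,42.600,42.700]
diag = √(56.2²+56.2²+39.1²) = √7845.69 = 88.576

min=[-15.100,-13.600,3.600] max=[41.100,42.600,42.700] diag=88.576


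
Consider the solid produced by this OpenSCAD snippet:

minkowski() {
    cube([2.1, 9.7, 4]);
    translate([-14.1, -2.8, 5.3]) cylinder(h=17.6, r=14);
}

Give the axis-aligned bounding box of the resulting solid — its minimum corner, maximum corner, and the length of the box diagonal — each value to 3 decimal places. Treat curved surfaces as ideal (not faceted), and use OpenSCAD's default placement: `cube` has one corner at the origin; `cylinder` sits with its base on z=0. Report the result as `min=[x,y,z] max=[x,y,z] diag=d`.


min=[-28.100,-16.800,5.300] max=[2.000,20.900,26.900] diag=52.857

A = translate([-14.1, -2.8, 5.3]) cylinder(h=17.6, r=14) → bbox [-28.1,-16.8,5.3] .. [-0.1,11.2,22.9]
B = cube([2.1, 9.7, 4]) → bbox [0,0,0] .. [2.1,9.7,4]
lo = A.lo+B.lo = [-28.1+0, -16.8+0, 5.3+0] = [-28.100,-16.800,5.300]
hi = A.hi+B.hi = [-0.1+2.1, 11.2+9.7, 22.9+4] = [2.000,20.900,26.900]
diag = √(30.1²+37.7²+21.6²) = √2793.86 = 52.857


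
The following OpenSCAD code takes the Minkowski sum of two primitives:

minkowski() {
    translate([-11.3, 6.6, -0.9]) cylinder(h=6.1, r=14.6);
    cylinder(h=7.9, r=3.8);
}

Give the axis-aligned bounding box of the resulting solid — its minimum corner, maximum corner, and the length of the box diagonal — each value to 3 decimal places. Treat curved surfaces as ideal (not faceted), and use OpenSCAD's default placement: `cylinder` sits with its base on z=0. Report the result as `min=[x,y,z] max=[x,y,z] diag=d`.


A = translate([-11.3, 6.6, -0.9]) cylinder(h=6.1, r=14.6) → bbox [-25.9,-8,-0.9] .. [3.3,21.2,5.2]
B = cylinder(h=7.9, r=3.8) → bbox [-3.8,-3.8,0] .. [3.8,3.8,7.9]
lo = A.lo+B.lo = [-25.9-3.8, -8-3.8, -0.9+0] = [-29.700,-11.800,-0.900]
hi = A.hi+B.hi = [3.3+3.8, 21.2+3.8, 5.2+7.9] = [7.100,25.000,13.100]
diag = √(36.8²+36.8²+14²) = √2904.48 = 53.893

min=[-29.700,-11.800,-0.900] max=[7.100,25.000,13.100] diag=53.893


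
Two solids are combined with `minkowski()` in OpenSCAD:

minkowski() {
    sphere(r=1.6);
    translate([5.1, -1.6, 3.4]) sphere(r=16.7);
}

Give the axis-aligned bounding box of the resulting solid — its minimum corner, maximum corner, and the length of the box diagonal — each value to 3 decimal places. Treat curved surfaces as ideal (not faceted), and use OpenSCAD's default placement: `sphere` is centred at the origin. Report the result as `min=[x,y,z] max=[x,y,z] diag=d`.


min=[-13.200,-19.900,-14.900] max=[23.400,16.700,21.700] diag=63.393

A = translate([5.1, -1.6, 3.4]) sphere(r=16.7) → bbox [-11.6,-18.3,-13.3] .. [21.8,15.1,20.1]
B = sphere(r=1.6) → bbox [-1.6,-1.6,-1.6] .. [1.6,1.6,1.6]
lo = A.lo+B.lo = [-11.6-1.6, -18.3-1.6, -13.3-1.6] = [-13.200,-19.900,-14.900]
hi = A.hi+B.hi = [21.8+1.6, 15.1+1.6, 20.1+1.6] = [23.400,16.700,21.700]
diag = √(36.6²+36.6²+36.6²) = √4018.68 = 63.393


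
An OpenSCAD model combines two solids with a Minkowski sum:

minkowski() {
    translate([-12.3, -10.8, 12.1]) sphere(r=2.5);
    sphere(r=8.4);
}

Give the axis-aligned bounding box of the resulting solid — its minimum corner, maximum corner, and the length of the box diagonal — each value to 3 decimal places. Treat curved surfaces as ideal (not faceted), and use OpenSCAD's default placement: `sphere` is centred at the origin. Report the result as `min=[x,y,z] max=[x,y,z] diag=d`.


min=[-23.200,-21.700,1.200] max=[-1.400,0.100,23.000] diag=37.759

A = translate([-12.3, -10.8, 12.1]) sphere(r=2.5) → bbox [-14.8,-13.3,9.6] .. [-9.8,-8.3,14.6]
B = sphere(r=8.4) → bbox [-8.4,-8.4,-8.4] .. [8.4,8.4,8.4]
lo = A.lo+B.lo = [-14.8-8.4, -13.3-8.4, 9.6-8.4] = [-23.200,-21.700,1.200]
hi = A.hi+B.hi = [-9.8+8.4, -8.3+8.4, 14.6+8.4] = [-1.400,0.100,23.000]
diag = √(21.8²+21.8²+21.8²) = √1425.72 = 37.759


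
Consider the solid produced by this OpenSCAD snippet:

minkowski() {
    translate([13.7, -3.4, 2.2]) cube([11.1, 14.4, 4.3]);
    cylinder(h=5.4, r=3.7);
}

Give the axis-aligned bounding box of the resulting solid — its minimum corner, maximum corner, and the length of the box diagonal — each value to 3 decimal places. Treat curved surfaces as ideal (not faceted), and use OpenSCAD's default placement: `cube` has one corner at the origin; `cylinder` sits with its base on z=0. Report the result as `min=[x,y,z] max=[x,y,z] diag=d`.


min=[10.000,-7.100,2.200] max=[28.500,14.700,11.900] diag=30.192

A = translate([13.7, -3.4, 2.2]) cube([11.1, 14.4, 4.3]) → bbox [13.7,-3.4,2.2] .. [24.8,11,6.5]
B = cylinder(h=5.4, r=3.7) → bbox [-3.7,-3.7,0] .. [3.7,3.7,5.4]
lo = A.lo+B.lo = [13.7-3.7, -3.4-3.7, 2.2+0] = [10.000,-7.100,2.200]
hi = A.hi+B.hi = [24.8+3.7, 11+3.7, 6.5+5.4] = [28.500,14.700,11.900]
diag = √(18.5²+21.8²+9.7²) = √911.58 = 30.192


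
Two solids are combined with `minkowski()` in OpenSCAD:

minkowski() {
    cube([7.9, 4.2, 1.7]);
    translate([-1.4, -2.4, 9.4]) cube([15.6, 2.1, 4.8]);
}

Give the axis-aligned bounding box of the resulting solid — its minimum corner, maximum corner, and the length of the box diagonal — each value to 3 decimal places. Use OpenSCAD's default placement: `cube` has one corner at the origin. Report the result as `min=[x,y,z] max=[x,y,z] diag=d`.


A = translate([-1.4, -2.4, 9.4]) cube([15.6, 2.1, 4.8]) → bbox [-1.4,-2.4,9.4] .. [14.2,-0.3,14.2]
B = cube([7.9, 4.2, 1.7]) → bbox [0,0,0] .. [7.9,4.2,1.7]
lo = A.lo+B.lo = [-1.4+0, -2.4+0, 9.4+0] = [-1.400,-2.400,9.400]
hi = A.hi+B.hi = [14.2+7.9, -0.3+4.2, 14.2+1.7] = [22.100,3.900,15.900]
diag = √(23.5²+6.3²+6.5²) = √634.19 = 25.183

min=[-1.400,-2.400,9.400] max=[22.100,3.900,15.900] diag=25.183


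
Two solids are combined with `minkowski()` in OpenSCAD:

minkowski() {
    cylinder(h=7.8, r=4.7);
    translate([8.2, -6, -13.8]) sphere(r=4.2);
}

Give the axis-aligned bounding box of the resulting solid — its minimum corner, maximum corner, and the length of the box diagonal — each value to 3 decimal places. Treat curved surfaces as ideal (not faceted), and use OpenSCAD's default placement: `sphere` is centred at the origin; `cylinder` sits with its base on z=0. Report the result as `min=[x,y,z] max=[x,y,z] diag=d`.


min=[-0.700,-14.900,-18.000] max=[17.100,2.900,-1.800] diag=29.935

A = translate([8.2, -6, -13.8]) sphere(r=4.2) → bbox [4,-10.2,-18] .. [12.4,-1.8,-9.6]
B = cylinder(h=7.8, r=4.7) → bbox [-4.7,-4.7,0] .. [4.7,4.7,7.8]
lo = A.lo+B.lo = [4-4.7, -10.2-4.7, -18+0] = [-0.700,-14.900,-18.000]
hi = A.hi+B.hi = [12.4+4.7, -1.8+4.7, -9.6+7.8] = [17.100,2.900,-1.800]
diag = √(17.8²+17.8²+16.2²) = √896.12 = 29.935


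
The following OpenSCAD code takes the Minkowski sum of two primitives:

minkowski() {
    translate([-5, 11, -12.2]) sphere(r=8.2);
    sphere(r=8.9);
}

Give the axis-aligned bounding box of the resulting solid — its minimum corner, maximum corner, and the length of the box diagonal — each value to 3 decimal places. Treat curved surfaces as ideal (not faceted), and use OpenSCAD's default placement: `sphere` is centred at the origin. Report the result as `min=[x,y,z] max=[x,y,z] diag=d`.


min=[-22.100,-6.100,-29.300] max=[12.100,28.100,4.900] diag=59.236

A = translate([-5, 11, -12.2]) sphere(r=8.2) → bbox [-13.2,2.8,-20.4] .. [3.2,19.2,-4]
B = sphere(r=8.9) → bbox [-8.9,-8.9,-8.9] .. [8.9,8.9,8.9]
lo = A.lo+B.lo = [-13.2-8.9, 2.8-8.9, -20.4-8.9] = [-22.100,-6.100,-29.300]
hi = A.hi+B.hi = [3.2+8.9, 19.2+8.9, -4+8.9] = [12.100,28.100,4.900]
diag = √(34.2²+34.2²+34.2²) = √3508.92 = 59.236


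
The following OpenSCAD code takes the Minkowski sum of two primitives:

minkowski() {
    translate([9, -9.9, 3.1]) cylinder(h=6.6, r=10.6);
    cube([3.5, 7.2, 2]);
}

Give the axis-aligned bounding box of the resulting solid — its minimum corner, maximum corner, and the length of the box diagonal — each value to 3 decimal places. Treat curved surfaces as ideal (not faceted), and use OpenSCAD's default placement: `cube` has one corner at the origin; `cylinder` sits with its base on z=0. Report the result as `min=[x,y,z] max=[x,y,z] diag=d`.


A = translate([9, -9.9, 3.1]) cylinder(h=6.6, r=10.6) → bbox [-1.6,-20.5,3.1] .. [19.6,0.7,9.7]
B = cube([3.5, 7.2, 2]) → bbox [0,0,0] .. [3.5,7.2,2]
lo = A.lo+B.lo = [-1.6+0, -20.5+0, 3.1+0] = [-1.600,-20.500,3.100]
hi = A.hi+B.hi = [19.6+3.5, 0.7+7.2, 9.7+2] = [23.100,7.900,11.700]
diag = √(24.7²+28.4²+8.6²) = √1490.61 = 38.608

min=[-1.600,-20.500,3.100] max=[23.100,7.900,11.700] diag=38.608


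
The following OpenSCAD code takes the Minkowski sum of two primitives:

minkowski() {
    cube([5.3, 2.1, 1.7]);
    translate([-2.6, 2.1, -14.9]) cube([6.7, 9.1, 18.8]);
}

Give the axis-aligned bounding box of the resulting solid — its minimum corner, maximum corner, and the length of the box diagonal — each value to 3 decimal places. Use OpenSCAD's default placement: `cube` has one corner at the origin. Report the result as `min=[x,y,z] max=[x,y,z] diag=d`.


min=[-2.600,2.100,-14.900] max=[9.400,13.300,5.600] diag=26.262

A = translate([-2.6, 2.1, -14.9]) cube([6.7, 9.1, 18.8]) → bbox [-2.6,2.1,-14.9] .. [4.1,11.2,3.9]
B = cube([5.3, 2.1, 1.7]) → bbox [0,0,0] .. [5.3,2.1,1.7]
lo = A.lo+B.lo = [-2.6+0, 2.1+0, -14.9+0] = [-2.600,2.100,-14.900]
hi = A.hi+B.hi = [4.1+5.3, 11.2+2.1, 3.9+1.7] = [9.400,13.300,5.600]
diag = √(12²+11.2²+20.5²) = √689.69 = 26.262


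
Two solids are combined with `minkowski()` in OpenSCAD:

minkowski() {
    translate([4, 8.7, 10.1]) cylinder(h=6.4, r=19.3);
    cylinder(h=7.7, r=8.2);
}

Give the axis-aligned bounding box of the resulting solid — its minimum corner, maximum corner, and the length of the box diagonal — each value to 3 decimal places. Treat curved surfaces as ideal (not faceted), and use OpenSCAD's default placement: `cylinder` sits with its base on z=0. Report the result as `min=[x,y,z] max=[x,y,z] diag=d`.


A = translate([4, 8.7, 10.1]) cylinder(h=6.4, r=19.3) → bbox [-15.3,-10.6,10.1] .. [23.3,28,16.5]
B = cylinder(h=7.7, r=8.2) → bbox [-8.2,-8.2,0] .. [8.2,8.2,7.7]
lo = A.lo+B.lo = [-15.3-8.2, -10.6-8.2, 10.1+0] = [-23.500,-18.800,10.100]
hi = A.hi+B.hi = [23.3+8.2, 28+8.2, 16.5+7.7] = [31.500,36.200,24.200]
diag = √(55²+55²+14.1²) = √6248.81 = 79.049

min=[-23.500,-18.800,10.100] max=[31.500,36.200,24.200] diag=79.049


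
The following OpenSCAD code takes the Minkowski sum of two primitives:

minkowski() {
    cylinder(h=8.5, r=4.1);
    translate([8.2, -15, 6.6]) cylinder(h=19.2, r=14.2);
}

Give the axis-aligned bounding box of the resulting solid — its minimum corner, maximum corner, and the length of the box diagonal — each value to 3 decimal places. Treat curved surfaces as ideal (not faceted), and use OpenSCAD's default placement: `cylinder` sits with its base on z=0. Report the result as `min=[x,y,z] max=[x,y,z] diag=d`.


A = translate([8.2, -15, 6.6]) cylinder(h=19.2, r=14.2) → bbox [-6,-29.2,6.6] .. [22.4,-0.8,25.8]
B = cylinder(h=8.5, r=4.1) → bbox [-4.1,-4.1,0] .. [4.1,4.1,8.5]
lo = A.lo+B.lo = [-6-4.1, -29.2-4.1, 6.6+0] = [-10.100,-33.300,6.600]
hi = A.hi+B.hi = [22.4+4.1, -0.8+4.1, 25.8+8.5] = [26.500,3.300,34.300]
diag = √(36.6²+36.6²+27.7²) = √3446.41 = 58.706

min=[-10.100,-33.300,6.600] max=[26.500,3.300,34.300] diag=58.706


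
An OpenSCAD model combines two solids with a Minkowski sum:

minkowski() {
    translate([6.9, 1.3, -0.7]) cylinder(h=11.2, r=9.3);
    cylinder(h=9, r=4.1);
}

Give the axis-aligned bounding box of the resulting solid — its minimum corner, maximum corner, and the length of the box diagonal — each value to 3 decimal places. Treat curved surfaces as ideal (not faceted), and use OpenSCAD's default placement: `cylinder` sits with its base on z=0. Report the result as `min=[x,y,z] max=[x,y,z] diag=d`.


min=[-6.500,-12.100,-0.700] max=[20.300,14.700,19.500] diag=42.948

A = translate([6.9, 1.3, -0.7]) cylinder(h=11.2, r=9.3) → bbox [-2.4,-8,-0.7] .. [16.2,10.6,10.5]
B = cylinder(h=9, r=4.1) → bbox [-4.1,-4.1,0] .. [4.1,4.1,9]
lo = A.lo+B.lo = [-2.4-4.1, -8-4.1, -0.7+0] = [-6.500,-12.100,-0.700]
hi = A.hi+B.hi = [16.2+4.1, 10.6+4.1, 10.5+9] = [20.300,14.700,19.500]
diag = √(26.8²+26.8²+20.2²) = √1844.52 = 42.948


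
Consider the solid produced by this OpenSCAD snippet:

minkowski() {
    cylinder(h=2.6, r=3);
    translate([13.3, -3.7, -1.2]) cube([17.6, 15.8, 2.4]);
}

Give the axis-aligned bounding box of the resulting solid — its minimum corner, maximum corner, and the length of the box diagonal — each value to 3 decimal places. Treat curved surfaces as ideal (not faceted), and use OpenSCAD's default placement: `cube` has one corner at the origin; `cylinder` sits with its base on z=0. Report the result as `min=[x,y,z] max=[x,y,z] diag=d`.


A = translate([13.3, -3.7, -1.2]) cube([17.6, 15.8, 2.4]) → bbox [13.3,-3.7,-1.2] .. [30.9,12.1,1.2]
B = cylinder(h=2.6, r=3) → bbox [-3,-3,0] .. [3,3,2.6]
lo = A.lo+B.lo = [13.3-3, -3.7-3, -1.2+0] = [10.300,-6.700,-1.200]
hi = A.hi+B.hi = [30.9+3, 12.1+3, 1.2+2.6] = [33.900,15.100,3.800]
diag = √(23.6²+21.8²+5²) = √1057.2 = 32.515

min=[10.300,-6.700,-1.200] max=[33.900,15.100,3.800] diag=32.515


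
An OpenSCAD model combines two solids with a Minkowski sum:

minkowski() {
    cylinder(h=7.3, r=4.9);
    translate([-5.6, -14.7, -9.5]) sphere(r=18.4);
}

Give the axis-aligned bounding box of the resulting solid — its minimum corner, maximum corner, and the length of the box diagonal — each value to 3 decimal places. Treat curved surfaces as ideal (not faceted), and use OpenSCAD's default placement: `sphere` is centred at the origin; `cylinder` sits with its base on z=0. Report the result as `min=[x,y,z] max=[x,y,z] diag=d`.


min=[-28.900,-38.000,-27.900] max=[17.700,8.600,16.200] diag=79.296

A = translate([-5.6, -14.7, -9.5]) sphere(r=18.4) → bbox [-24,-33.1,-27.9] .. [12.8,3.7,8.9]
B = cylinder(h=7.3, r=4.9) → bbox [-4.9,-4.9,0] .. [4.9,4.9,7.3]
lo = A.lo+B.lo = [-24-4.9, -33.1-4.9, -27.9+0] = [-28.900,-38.000,-27.900]
hi = A.hi+B.hi = [12.8+4.9, 3.7+4.9, 8.9+7.3] = [17.700,8.600,16.200]
diag = √(46.6²+46.6²+44.1²) = √6287.93 = 79.296
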